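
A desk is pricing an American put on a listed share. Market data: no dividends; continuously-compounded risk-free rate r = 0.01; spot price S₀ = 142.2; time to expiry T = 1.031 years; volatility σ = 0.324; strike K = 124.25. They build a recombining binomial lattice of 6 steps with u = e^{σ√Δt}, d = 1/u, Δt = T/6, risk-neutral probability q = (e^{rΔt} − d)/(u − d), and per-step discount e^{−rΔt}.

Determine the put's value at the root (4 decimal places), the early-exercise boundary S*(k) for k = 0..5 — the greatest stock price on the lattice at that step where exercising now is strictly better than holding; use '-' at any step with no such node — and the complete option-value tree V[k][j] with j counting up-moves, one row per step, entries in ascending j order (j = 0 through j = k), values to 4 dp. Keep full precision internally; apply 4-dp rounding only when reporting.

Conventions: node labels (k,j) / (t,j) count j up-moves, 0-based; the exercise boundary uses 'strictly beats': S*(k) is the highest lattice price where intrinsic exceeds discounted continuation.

price = 10.0421
boundary = - - - - 83.0968 95.0415
tree:
10.0421
15.0541 4.4912
21.9108 7.4650 1.1923
30.7350 12.1532 2.2656 0.0000
41.1532 19.2326 4.3053 0.0000 0.0000
51.5967 29.2085 8.1814 0.0000 0.0000 0.0000
60.7276 41.1532 15.5469 0.0000 0.0000 0.0000 0.0000

Δt=0.17183  u=1.14374  d=0.87432  q=0.47286  discount=0.99828
step 6 (expiry): payoffs max(K−S,0) = 60.7276 41.1532 15.5469 0.0000 0.0000 0.0000 0.0000
step 5: (k=5,j=0): S=72.6533, K−S=51.5967, hold=51.3833 ⇒ V=51.5967 exercise | (k=5,j=1): S=95.0415, K−S=29.2085, hold=28.9952 ⇒ V=29.2085 exercise | (k=5,j=2): S=124.3285, K−S=0.0000, hold=8.1814 ⇒ V=8.1814 continue | (k=5,j=3): S=162.6404, K−S=0.0000, hold=0.0000 ⇒ V=0.0000 continue | (k=5,j=4): S=212.7580, K−S=0.0000, hold=0.0000 ⇒ V=0.0000 continue | (k=5,j=5): S=278.3195, K−S=0.0000, hold=0.0000 ⇒ V=0.0000 continue  boundary S*=95.0415
step 4: (k=4,j=0): S=83.0968, K−S=41.1532, hold=40.9399 ⇒ V=41.1532 exercise | (k=4,j=1): S=108.7031, K−S=15.5469, hold=19.2326 ⇒ V=19.2326 continue | (k=4,j=2): S=142.2000, K−S=0.0000, hold=4.3053 ⇒ V=4.3053 continue | (k=4,j=3): S=186.0190, K−S=0.0000, hold=0.0000 ⇒ V=0.0000 continue | (k=4,j=4): S=243.3407, K−S=0.0000, hold=0.0000 ⇒ V=0.0000 continue  boundary S*=83.0968
step 3: (k=3,j=0): S=95.0415, K−S=29.2085, hold=30.7350 ⇒ V=30.7350 continue | (k=3,j=1): S=124.3285, K−S=0.0000, hold=12.1532 ⇒ V=12.1532 continue | (k=3,j=2): S=162.6404, K−S=0.0000, hold=2.2656 ⇒ V=2.2656 continue | (k=3,j=3): S=212.7580, K−S=0.0000, hold=0.0000 ⇒ V=0.0000 continue  boundary S*=-
step 2: (k=2,j=0): S=108.7031, K−S=15.5469, hold=21.9108 ⇒ V=21.9108 continue | (k=2,j=1): S=142.2000, K−S=0.0000, hold=7.4650 ⇒ V=7.4650 continue | (k=2,j=2): S=186.0190, K−S=0.0000, hold=1.1923 ⇒ V=1.1923 continue  boundary S*=-
step 1: (k=1,j=0): S=124.3285, K−S=0.0000, hold=15.0541 ⇒ V=15.0541 continue | (k=1,j=1): S=162.6404, K−S=0.0000, hold=4.4912 ⇒ V=4.4912 continue  boundary S*=-
step 0: (k=0,j=0): S=142.2000, K−S=0.0000, hold=10.0421 ⇒ V=10.0421 continue  boundary S*=-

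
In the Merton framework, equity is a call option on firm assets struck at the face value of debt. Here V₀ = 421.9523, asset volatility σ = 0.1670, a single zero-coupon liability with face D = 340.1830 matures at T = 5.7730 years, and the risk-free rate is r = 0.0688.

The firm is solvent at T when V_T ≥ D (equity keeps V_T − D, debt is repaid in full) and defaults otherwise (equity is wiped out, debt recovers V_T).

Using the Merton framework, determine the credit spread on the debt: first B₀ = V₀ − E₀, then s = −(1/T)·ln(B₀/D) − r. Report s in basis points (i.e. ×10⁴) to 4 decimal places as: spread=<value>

Work the structural quantities from V₀ = 421.9523 against face 340.1830:
d₁ = [ln(V₀/D) + (r + σ²/2)T] / (σ√T)
   = [ln(421.9523/340.1830) + (0.0688 + 0.5·0.1670²)·5.7730] / (0.1670·√5.7730)
   = [0.215409 + 0.477684] / 0.401252 = 1.727325
d₂ = d₁ − σ√T = 1.727325 − 0.401252 = 1.326073
N(d₁) = 0.957945,  N(d₂) = 0.907592,  e^(−rT) = 0.672211
E₀ = V₀·N(d₁) − D·e^(−rT)·N(d₂)
   = 421.9523·0.957945 − 340.1830·0.672211·0.907592 = 196.663685
B₀ = V₀ − E₀ = 421.9523 − 196.663685 = 225.288615
spread = −(1/T)·ln(B₀/D) − r = −(1/5.7730)·ln(225.288615/340.1830) − 0.0688 = 0.00258427
in basis points: 0.00258427 × 10⁴ = 25.8427 bp

spread=25.8427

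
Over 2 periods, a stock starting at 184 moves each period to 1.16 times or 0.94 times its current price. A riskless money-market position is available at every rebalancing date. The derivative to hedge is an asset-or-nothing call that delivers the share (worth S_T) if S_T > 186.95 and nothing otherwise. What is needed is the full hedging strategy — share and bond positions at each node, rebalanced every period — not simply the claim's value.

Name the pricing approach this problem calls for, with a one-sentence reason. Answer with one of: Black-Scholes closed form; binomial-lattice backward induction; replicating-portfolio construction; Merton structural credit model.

framework: replicating-portfolio construction

Key observation: the task asks for the hedge itself — share and bond holdings at every node of the 2-period tree on spot 184 with factors 1.16/0.94 — which is exactly what the replicating-portfolio construction produces.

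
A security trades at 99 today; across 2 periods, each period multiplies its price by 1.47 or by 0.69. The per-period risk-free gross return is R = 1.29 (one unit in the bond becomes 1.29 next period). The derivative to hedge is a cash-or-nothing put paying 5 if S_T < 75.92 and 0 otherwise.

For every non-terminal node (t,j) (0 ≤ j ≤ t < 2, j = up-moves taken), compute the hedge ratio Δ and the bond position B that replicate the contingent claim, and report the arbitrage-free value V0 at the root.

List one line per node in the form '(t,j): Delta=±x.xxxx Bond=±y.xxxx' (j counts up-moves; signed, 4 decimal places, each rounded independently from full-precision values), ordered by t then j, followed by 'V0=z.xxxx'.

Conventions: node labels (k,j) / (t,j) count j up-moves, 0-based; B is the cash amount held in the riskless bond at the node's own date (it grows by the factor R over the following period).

Arbitrage-free pricing uses the up-move probability p* = (R−d)/(u−d) = 0.7692, discounting each step at R = 1.29.
Payoffs at expiry: V(2,0)=5.0000, V(2,1)=0.0000, V(2,2)=0.0000
(1,0): S=68.3100. Δ = (V_up−V_dn)/(S_up−S_dn) = (0.0000−5.0000)/(100.4157−47.1339) = -0.0938. V = [p*·0.0000 + (1−p*)·5.0000]/1.29 = 0.8945. B = V − Δ·S = 7.3047.
(1,1): S=145.5300. Δ = (V_up−V_dn)/(S_up−S_dn) = (0.0000−0.0000)/(213.9291−100.4157) = 0.0000. V = [p*·0.0000 + (1−p*)·0.0000]/1.29 = 0.0000. B = V − Δ·S = 0.0000.
(0,0): S=99.0000. Δ = (V_up−V_dn)/(S_up−S_dn) = (0.0000−0.8945)/(145.5300−68.3100) = -0.0116. V = [p*·0.0000 + (1−p*)·0.8945]/1.29 = 0.1600. B = V − Δ·S = 1.3067.
As a check, the time-0 holding Δ(0,0)·S0 + B(0,0) comes to 0.1600 — exactly V0.

(0,0): Delta=-0.0116 Bond=1.3067
(1,0): Delta=-0.0938 Bond=7.3047
(1,1): Delta=0.0000 Bond=0.0000
V0=0.1600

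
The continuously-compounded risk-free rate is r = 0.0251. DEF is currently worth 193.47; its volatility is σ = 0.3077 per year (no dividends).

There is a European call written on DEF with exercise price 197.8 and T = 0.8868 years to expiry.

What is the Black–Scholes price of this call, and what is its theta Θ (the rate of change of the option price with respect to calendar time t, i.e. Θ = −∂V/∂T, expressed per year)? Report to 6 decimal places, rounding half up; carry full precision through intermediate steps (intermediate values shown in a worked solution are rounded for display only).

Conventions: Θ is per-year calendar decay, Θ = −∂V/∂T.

price = 22.297431
Θ = -14.626282

σ√T = 0.3077·√0.8868 = 0.289761
d₁ = (ln(S/K) + (r+σ²/2)T) / (σ√T) = (ln(193.47/197.8) + (0.0251+0.3077²/2)·0.8868) / 0.289761 = (-0.022134 + 0.064239) / 0.289761 = 0.145311
d₂ = d₁ − σ√T = 0.145311 − 0.289761 = -0.144450
e^{−rT} = 0.977987
N(d₁) = 0.557767,  N(d₂) = 0.442572
Call price V = S·N(d₁) − K·e^{−rT}·N(d₂) = 107.911251 − 85.613821 = 22.297431
φ(d₁) = (1/√(2π))·e^{−d₁²/2} = 0.394753
Θ = −S·φ(d₁)·σ/(2√T) − r·K·e^{−rT}·N(d₂) = −12.477375 − 2.148907 = -14.626282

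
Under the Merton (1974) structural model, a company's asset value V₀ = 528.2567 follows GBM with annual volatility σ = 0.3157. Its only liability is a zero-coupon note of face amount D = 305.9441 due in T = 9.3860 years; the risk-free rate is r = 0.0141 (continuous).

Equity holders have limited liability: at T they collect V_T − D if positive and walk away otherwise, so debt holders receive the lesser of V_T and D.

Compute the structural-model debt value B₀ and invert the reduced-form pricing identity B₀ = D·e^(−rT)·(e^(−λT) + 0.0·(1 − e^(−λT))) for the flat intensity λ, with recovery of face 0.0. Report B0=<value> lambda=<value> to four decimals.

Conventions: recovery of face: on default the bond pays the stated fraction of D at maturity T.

B0=219.4543 lambda=0.0213

With assets at 528.2567 and a single debt payment of 305.9441 at 9.3860 years:
d₁ = [ln(V₀/D) + (r + σ²/2)T] / (σ√T)
   = [ln(528.2567/305.9441) + (0.0141 + 0.5·0.3157²)·9.3860] / (0.3157·√9.3860)
   = [0.546180 + 0.600077] / 0.967197 = 1.185134
d₂ = d₁ − σ√T = 1.185134 − 0.967197 = 0.217937
N(d₁) = 0.882018,  N(d₂) = 0.586261,  e^(−rT) = 0.876041
E₀ = V₀·N(d₁) − D·e^(−rT)·N(d₂)
   = 528.2567·0.882018 − 305.9441·0.876041·0.586261 = 308.802410
B₀ = V₀ − E₀ = 528.2567 − 308.802410 = 219.454290
e^(−λT) = (B₀·e^(rT)/D − 0)/(1 − 0) = (219.4543·1.141499/305.9441 − 0)/1 = 0.81879970
λ = −ln(0.81879970)/9.3860 = 0.021299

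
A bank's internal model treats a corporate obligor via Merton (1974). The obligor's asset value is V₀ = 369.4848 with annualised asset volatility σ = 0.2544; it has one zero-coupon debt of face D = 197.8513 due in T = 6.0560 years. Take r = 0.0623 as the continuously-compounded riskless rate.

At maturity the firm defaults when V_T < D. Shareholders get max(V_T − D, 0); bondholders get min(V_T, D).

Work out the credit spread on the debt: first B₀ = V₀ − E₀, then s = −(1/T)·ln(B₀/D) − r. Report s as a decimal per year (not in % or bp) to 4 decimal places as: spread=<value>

Equity is a call on the firm's assets struck at D = 197.8513:
d₁ = [ln(V₀/D) + (r + σ²/2)T] / (σ√T)
   = [ln(369.4848/197.8513) + (0.0623 + 0.5·0.2544²)·6.0560] / (0.2544·√6.0560)
   = [0.624594 + 0.573259] / 0.626051 = 1.913346
d₂ = d₁ − σ√T = 1.913346 − 0.626051 = 1.287294
N(d₁) = 0.972148,  N(d₂) = 0.901004,  e^(−rT) = 0.685718
E₀ = V₀·N(d₁) − D·e^(−rT)·N(d₂)
   = 369.4848·0.972148 − 197.8513·0.685718·0.901004 = 236.954535
B₀ = V₀ − E₀ = 369.4848 − 236.954535 = 132.530265
spread = −(1/T)·ln(B₀/D) − r = −(1/6.0560)·ln(132.530265/197.8513) − 0.0623 = 0.00386656

spread=0.0039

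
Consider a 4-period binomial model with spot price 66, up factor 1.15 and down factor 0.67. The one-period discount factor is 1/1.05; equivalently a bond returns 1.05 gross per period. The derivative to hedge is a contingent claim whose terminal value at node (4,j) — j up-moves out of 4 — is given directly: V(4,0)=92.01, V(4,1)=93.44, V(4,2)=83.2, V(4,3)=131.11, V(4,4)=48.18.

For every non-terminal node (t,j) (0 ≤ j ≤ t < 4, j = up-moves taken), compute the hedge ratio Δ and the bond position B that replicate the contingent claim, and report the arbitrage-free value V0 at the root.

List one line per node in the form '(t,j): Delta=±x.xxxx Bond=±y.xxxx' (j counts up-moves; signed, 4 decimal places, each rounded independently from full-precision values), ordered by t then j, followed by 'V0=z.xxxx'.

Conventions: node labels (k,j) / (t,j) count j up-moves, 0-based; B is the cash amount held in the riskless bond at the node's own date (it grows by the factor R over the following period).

Under the risk-neutral measure, an up-move has probability p* = (R−d)/(u−d) = 0.7917 and values discount at R = 1.05.
At maturity the claim pays: V(4,0)=92.0100, V(4,1)=93.4400, V(4,2)=83.2000, V(4,3)=131.1100, V(4,4)=48.1800
(3,0): S=19.8504. Δ = (V_up−V_dn)/(S_up−S_dn) = (93.4400−92.0100)/(22.8279−13.2997) = 0.1501. V = [p*·93.4400 + (1−p*)·92.0100]/1.05 = 88.7067. B = V − Δ·S = 85.7276.
(3,1): S=34.0715. Δ = (V_up−V_dn)/(S_up−S_dn) = (83.2000−93.4400)/(39.1822−22.8279) = -0.6261. V = [p*·83.2000 + (1−p*)·93.4400]/1.05 = 81.2698. B = V − Δ·S = 102.6032.
(3,2): S=58.4809. Δ = (V_up−V_dn)/(S_up−S_dn) = (131.1100−83.2000)/(67.2531−39.1822) = 1.7068. V = [p*·131.1100 + (1−p*)·83.2000]/1.05 = 115.3607. B = V − Δ·S = 15.5482.
(3,3): S=100.3777. Δ = (V_up−V_dn)/(S_up−S_dn) = (48.1800−131.1100)/(115.4344−67.2531) = -1.7212. V = [p*·48.1800 + (1−p*)·131.1100]/1.05 = 62.3401. B = V − Δ·S = 235.1109.
(2,0): S=29.6274. Δ = (V_up−V_dn)/(S_up−S_dn) = (81.2698−88.7067)/(34.0715−19.8504) = -0.5229. V = [p*·81.2698 + (1−p*)·88.7067]/1.05 = 78.8754. B = V − Δ·S = 94.3690.
(2,1): S=50.8530. Δ = (V_up−V_dn)/(S_up−S_dn) = (115.3607−81.2698)/(58.4809−34.0715) = 1.3966. V = [p*·115.3607 + (1−p*)·81.2698]/1.05 = 103.1033. B = V − Δ·S = 32.0806.
(2,2): S=87.2850. Δ = (V_up−V_dn)/(S_up−S_dn) = (62.3401−115.3607)/(100.3777−58.4809) = -1.2655. V = [p*·62.3401 + (1−p*)·115.3607]/1.05 = 69.8915. B = V − Δ·S = 180.3511.
(1,0): S=44.2200. Δ = (V_up−V_dn)/(S_up−S_dn) = (103.1033−78.8754)/(50.8530−29.6274) = 1.1414. V = [p*·103.1033 + (1−p*)·78.8754]/1.05 = 93.3865. B = V − Δ·S = 42.9118.
(1,1): S=75.9000. Δ = (V_up−V_dn)/(S_up−S_dn) = (69.8915−103.1033)/(87.2850−50.8530) = -0.9116. V = [p*·69.8915 + (1−p*)·103.1033]/1.05 = 73.1530. B = V − Δ·S = 142.3442.
(0,0): S=66.0000. Δ = (V_up−V_dn)/(S_up−S_dn) = (73.1530−93.3865)/(75.9000−44.2200) = -0.6387. V = [p*·73.1530 + (1−p*)·93.3865]/1.05 = 73.6841. B = V − Δ·S = 115.8373.
Sanity check at the root: Δ(0,0)·S0 + B(0,0) reproduces V0 = 73.6841.

(0,0): Delta=-0.6387 Bond=115.8373
(1,0): Delta=1.1414 Bond=42.9118
(1,1): Delta=-0.9116 Bond=142.3442
(2,0): Delta=-0.5229 Bond=94.3690
(2,1): Delta=1.3966 Bond=32.0806
(2,2): Delta=-1.2655 Bond=180.3511
(3,0): Delta=0.1501 Bond=85.7276
(3,1): Delta=-0.6261 Bond=102.6032
(3,2): Delta=1.7068 Bond=15.5482
(3,3): Delta=-1.7212 Bond=235.1109
V0=73.6841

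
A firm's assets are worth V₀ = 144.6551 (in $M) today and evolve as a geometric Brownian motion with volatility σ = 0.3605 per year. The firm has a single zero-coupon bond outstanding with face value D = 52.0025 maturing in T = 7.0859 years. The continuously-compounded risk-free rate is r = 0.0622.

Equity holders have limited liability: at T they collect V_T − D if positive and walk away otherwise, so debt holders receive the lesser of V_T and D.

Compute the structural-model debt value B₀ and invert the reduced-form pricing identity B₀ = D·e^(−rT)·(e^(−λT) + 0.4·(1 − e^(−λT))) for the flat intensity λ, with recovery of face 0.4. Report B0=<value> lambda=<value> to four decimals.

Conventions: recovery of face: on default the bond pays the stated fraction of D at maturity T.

Equity is a call on the firm's assets struck at D = 52.0025:
d₁ = [ln(V₀/D) + (r + σ²/2)T] / (σ√T)
   = [ln(144.6551/52.0025) + (0.0622 + 0.5·0.3605²)·7.0859] / (0.3605·√7.0859)
   = [1.023060 + 0.901186] / 0.959628 = 2.005201
d₂ = d₁ − σ√T = 2.005201 − 0.959628 = 1.045573
N(d₁) = 0.977529,  N(d₂) = 0.852121,  e^(−rT) = 0.643558
E₀ = V₀·N(d₁) − D·e^(−rT)·N(d₂)
   = 144.6551·0.977529 − 52.0025·0.643558·0.852121 = 112.886970
B₀ = V₀ − E₀ = 144.6551 − 112.886970 = 31.768130
e^(−λT) = (B₀·e^(rT)/D − 0.4)/(1 − 0.4) = (31.7681·1.553861/52.0025 − 0.4)/0.6 = 0.91541177
λ = −ln(0.91541177)/7.0859 = 0.012473

B0=31.7681 lambda=0.0125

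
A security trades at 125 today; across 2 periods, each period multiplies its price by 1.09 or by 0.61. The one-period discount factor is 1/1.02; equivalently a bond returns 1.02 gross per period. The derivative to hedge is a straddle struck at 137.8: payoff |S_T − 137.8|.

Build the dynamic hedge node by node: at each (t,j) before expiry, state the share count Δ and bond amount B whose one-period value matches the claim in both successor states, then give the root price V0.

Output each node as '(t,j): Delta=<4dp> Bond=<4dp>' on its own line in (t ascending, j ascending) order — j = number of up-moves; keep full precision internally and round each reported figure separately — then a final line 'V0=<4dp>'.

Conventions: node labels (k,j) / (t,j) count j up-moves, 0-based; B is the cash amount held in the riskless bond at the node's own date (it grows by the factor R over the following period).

Arbitrage-free pricing uses the up-move probability p* = (R−d)/(u−d) = 0.8542, discounting each step at R = 1.02.
Payoffs at expiry: V(2,0)=91.2875, V(2,1)=54.6875, V(2,2)=10.7125
Node (1,0) S=76.2500: V=(p*·54.6875+(1−p*)·91.2875)/1.02=58.8480; Δ=(54.6875−91.2875)/(83.1125−46.5125)=-1.0000; B=V−Δ·S=135.0980
Node (1,1) S=136.2500: V=(p*·10.7125+(1−p*)·54.6875)/1.02=16.7897; Δ=(10.7125−54.6875)/(148.5125−83.1125)=-0.6724; B=V−Δ·S=108.4043
Node (0,0) S=125.0000: V=(p*·16.7897+(1−p*)·58.8480)/1.02=22.4738; Δ=(16.7897−58.8480)/(136.2500−76.2500)=-0.7010; B=V−Δ·S=110.0952
Verification: the root portfolio costs Δ(0,0)·S0 + B(0,0) = 22.4738, matching V0.

(0,0): Delta=-0.7010 Bond=110.0952
(1,0): Delta=-1.0000 Bond=135.0980
(1,1): Delta=-0.6724 Bond=108.4043
V0=22.4738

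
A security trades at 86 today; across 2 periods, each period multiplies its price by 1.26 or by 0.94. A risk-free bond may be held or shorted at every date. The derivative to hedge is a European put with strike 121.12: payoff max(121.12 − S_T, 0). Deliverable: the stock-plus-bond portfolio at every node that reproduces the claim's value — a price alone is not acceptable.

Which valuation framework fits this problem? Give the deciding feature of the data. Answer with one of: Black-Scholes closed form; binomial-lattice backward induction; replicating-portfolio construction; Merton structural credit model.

framework: replicating-portfolio construction

Key observation: what is demanded is not a single number but the (Δ, B) position at each node of the 1.26/0.94 tree starting at 86; constructing those positions is the replicating-portfolio method.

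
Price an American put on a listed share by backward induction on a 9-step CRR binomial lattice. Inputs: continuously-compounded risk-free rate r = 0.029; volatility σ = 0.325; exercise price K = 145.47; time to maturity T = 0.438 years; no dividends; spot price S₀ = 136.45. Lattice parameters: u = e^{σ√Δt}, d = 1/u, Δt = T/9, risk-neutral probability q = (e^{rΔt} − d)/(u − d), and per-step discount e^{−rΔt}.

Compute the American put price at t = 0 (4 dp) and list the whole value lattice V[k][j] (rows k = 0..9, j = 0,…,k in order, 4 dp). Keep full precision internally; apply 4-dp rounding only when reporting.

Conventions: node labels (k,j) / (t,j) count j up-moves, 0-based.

price = 15.9910
tree:
15.9910
21.5280 10.3182
28.0906 14.8118 5.7066
35.4273 20.5937 8.8827 2.4427
43.0408 27.5888 13.4280 4.2136 0.6206
50.1276 35.4273 19.5721 7.1207 1.2232 0.0000
56.7240 43.0408 27.2479 11.7004 2.4110 0.0000 0.0000
62.8641 50.1276 35.4273 18.4605 4.7520 0.0000 0.0000 0.0000
68.5793 56.7240 43.0408 27.2479 9.3661 0.0000 0.0000 0.0000 0.0000
73.8991 62.8641 50.1276 35.4273 18.4605 0.0000 0.0000 0.0000 0.0000 0.0000

Δt=0.04867  u=1.07433  d=0.93081  q=0.49192  discount=0.99859
step 9 (expiry): payoffs max(K−S,0) = 73.8991 62.8641 50.1276 35.4273 18.4605 0.0000 0.0000 0.0000 0.0000 0.0000
k=8: (k=8,j=0): S=76.8907, K−S=68.5793, hold=68.3742 ⇒ V=68.5793 exercise | (k=8,j=1): S=88.7460, K−S=56.7240, hold=56.5189 ⇒ V=56.7240 exercise | (k=8,j=2): S=102.4292, K−S=43.0408, hold=42.8357 ⇒ V=43.0408 exercise | (k=8,j=3): S=118.2221, K−S=27.2479, hold=27.0428 ⇒ V=27.2479 exercise | (k=8,j=4): S=136.4500, K−S=9.0200, hold=9.3661 ⇒ V=9.3661 continue | (k=8,j=5): S=157.4884, K−S=0.0000, hold=0.0000 ⇒ V=0.0000 continue | (k=8,j=6): S=181.7705, K−S=0.0000, hold=0.0000 ⇒ V=0.0000 continue | (k=8,j=7): S=209.7966, K−S=0.0000, hold=0.0000 ⇒ V=0.0000 continue | (k=8,j=8): S=242.1438, K−S=0.0000, hold=0.0000 ⇒ V=0.0000 continue
k=7: (k=7,j=0): S=82.6059, K−S=62.8641, hold=62.6589 ⇒ V=62.8641 exercise | (k=7,j=1): S=95.3424, K−S=50.1276, hold=49.9224 ⇒ V=50.1276 exercise | (k=7,j=2): S=110.0427, K−S=35.4273, hold=35.2222 ⇒ V=35.4273 exercise | (k=7,j=3): S=127.0095, K−S=18.4605, hold=18.4254 ⇒ V=18.4605 exercise | (k=7,j=4): S=146.5923, K−S=0.0000, hold=4.7520 ⇒ V=4.7520 continue | (k=7,j=5): S=169.1944, K−S=0.0000, hold=0.0000 ⇒ V=0.0000 continue | (k=7,j=6): S=195.2814, K−S=0.0000, hold=0.0000 ⇒ V=0.0000 continue | (k=7,j=7): S=225.3907, K−S=0.0000, hold=0.0000 ⇒ V=0.0000 continue
k=6: (k=6,j=0): S=88.7460, K−S=56.7240, hold=56.5189 ⇒ V=56.7240 exercise | (k=6,j=1): S=102.4292, K−S=43.0408, hold=42.8357 ⇒ V=43.0408 exercise | (k=6,j=2): S=118.2221, K−S=27.2479, hold=27.0428 ⇒ V=27.2479 exercise | (k=6,j=3): S=136.4500, K−S=9.0200, hold=11.7004 ⇒ V=11.7004 continue | (k=6,j=4): S=157.4884, K−S=0.0000, hold=2.4110 ⇒ V=2.4110 continue | (k=6,j=5): S=181.7705, K−S=0.0000, hold=0.0000 ⇒ V=0.0000 continue | (k=6,j=6): S=209.7966, K−S=0.0000, hold=0.0000 ⇒ V=0.0000 continue
k=5: (k=5,j=0): S=95.3424, K−S=50.1276, hold=49.9224 ⇒ V=50.1276 exercise | (k=5,j=1): S=110.0427, K−S=35.4273, hold=35.2222 ⇒ V=35.4273 exercise | (k=5,j=2): S=127.0095, K−S=18.4605, hold=19.5721 ⇒ V=19.5721 continue | (k=5,j=3): S=146.5923, K−S=0.0000, hold=7.1207 ⇒ V=7.1207 continue | (k=5,j=4): S=169.1944, K−S=0.0000, hold=1.2232 ⇒ V=1.2232 continue | (k=5,j=5): S=195.2814, K−S=0.0000, hold=0.0000 ⇒ V=0.0000 continue
k=4: (k=4,j=0): S=102.4292, K−S=43.0408, hold=42.8357 ⇒ V=43.0408 exercise | (k=4,j=1): S=118.2221, K−S=27.2479, hold=27.5888 ⇒ V=27.5888 continue | (k=4,j=2): S=136.4500, K−S=9.0200, hold=13.4280 ⇒ V=13.4280 continue | (k=4,j=3): S=157.4884, K−S=0.0000, hold=4.2136 ⇒ V=4.2136 continue | (k=4,j=4): S=181.7705, K−S=0.0000, hold=0.6206 ⇒ V=0.6206 continue
k=3: (k=3,j=0): S=110.0427, K−S=35.4273, hold=35.3896 ⇒ V=35.4273 exercise | (k=3,j=1): S=127.0095, K−S=18.4605, hold=20.5937 ⇒ V=20.5937 continue | (k=3,j=2): S=146.5923, K−S=0.0000, hold=8.8827 ⇒ V=8.8827 continue | (k=3,j=3): S=169.1944, K−S=0.0000, hold=2.4427 ⇒ V=2.4427 continue
k=2: (k=2,j=0): S=118.2221, K−S=27.2479, hold=28.0906 ⇒ V=28.0906 continue | (k=2,j=1): S=136.4500, K−S=9.0200, hold=14.8118 ⇒ V=14.8118 continue | (k=2,j=2): S=157.4884, K−S=0.0000, hold=5.7066 ⇒ V=5.7066 continue
k=1: (k=1,j=0): S=127.0095, K−S=18.4605, hold=21.5280 ⇒ V=21.5280 continue | (k=1,j=1): S=146.5923, K−S=0.0000, hold=10.3182 ⇒ V=10.3182 continue
k=0: (k=0,j=0): S=136.4500, K−S=9.0200, hold=15.9910 ⇒ V=15.9910 continue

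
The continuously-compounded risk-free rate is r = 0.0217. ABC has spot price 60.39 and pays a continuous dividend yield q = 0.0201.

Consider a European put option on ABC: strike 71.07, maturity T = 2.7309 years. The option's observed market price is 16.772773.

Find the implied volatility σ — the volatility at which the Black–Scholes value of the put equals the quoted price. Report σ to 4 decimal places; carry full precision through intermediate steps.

sigma = 0.2763

At σ = 0.2763 the Black–Scholes value reproduces the quote:
σ√T = 0.2763·√2.7309 = 0.456598
d₁ = (ln(S/K) + (r−q+σ²/2)T) / (σ√T) = (ln(60.39/71.07) + (0.0217−0.0201+0.2763²/2)·2.7309) / 0.456598 = (-0.162842 + 0.108610) / 0.456598 = -0.118773
d₂ = d₁ − σ√T = -0.118773 − 0.456598 = -0.575371
e^{−rT} = 0.942461
e^{−qT} = 0.946588
N(−d₁) = 0.547272,  N(−d₂) = 0.717480
V = K·e^{−rT}·N(−d₂) − S·e^{−qT}·N(−d₁) = 48.057311 − 31.284538 = 16.772773 (equal to the quote); since ∂V/∂σ > 0 for all σ, the implied volatility is unique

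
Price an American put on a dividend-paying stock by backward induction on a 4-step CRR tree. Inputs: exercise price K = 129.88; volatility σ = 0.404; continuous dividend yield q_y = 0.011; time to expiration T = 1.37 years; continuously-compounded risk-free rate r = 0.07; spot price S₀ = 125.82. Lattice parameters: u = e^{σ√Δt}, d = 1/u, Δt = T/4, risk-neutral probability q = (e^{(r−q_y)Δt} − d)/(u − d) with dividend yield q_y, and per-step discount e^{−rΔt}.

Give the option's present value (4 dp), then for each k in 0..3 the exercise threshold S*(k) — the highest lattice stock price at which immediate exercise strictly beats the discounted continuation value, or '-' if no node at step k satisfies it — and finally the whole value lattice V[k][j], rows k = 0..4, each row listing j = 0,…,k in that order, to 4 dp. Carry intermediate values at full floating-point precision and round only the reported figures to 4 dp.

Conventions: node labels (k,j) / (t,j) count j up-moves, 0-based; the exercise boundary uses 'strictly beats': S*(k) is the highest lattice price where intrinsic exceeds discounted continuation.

price = 21.0845
boundary = - - 78.4124 99.3270
tree:
21.0845
33.6612 8.7299
51.4676 16.3603 1.0307
67.9783 30.5530 2.0456 0.0000
81.0125 51.4676 4.0600 0.0000 0.0000

params: Δt=0.34250 u=1.26673 d=0.78944 q=0.48393 e^(-rΔt)=0.97631
t_4 payoffs: 81.0125 51.4676 4.0600 0.0000 0.0000
t_3: node(3,0) S=61.9017 payoff=67.9783 vs cont=65.1342 → 67.9783 [stop]  node(3,1) S=99.3270 payoff=30.5530 vs cont=27.8497 → 30.5530 [stop]  node(3,2) S=159.3794 payoff=0.0000 vs cont=2.0456 → 2.0456 [wait]  node(3,3) S=255.7389 payoff=0.0000 vs cont=0.0000 → 0.0000 [wait]  ⇒ S*(3)=99.3270
t_2: node(2,0) S=78.4124 payoff=51.4676 vs cont=48.6856 → 51.4676 [stop]  node(2,1) S=125.8200 payoff=4.0600 vs cont=16.3603 → 16.3603 [wait]  node(2,2) S=201.8898 payoff=0.0000 vs cont=1.0307 → 1.0307 [wait]  ⇒ S*(2)=78.4124
t_1: node(1,0) S=99.3270 payoff=30.5530 vs cont=33.6612 → 33.6612 [wait]  node(1,1) S=159.3794 payoff=0.0000 vs cont=8.7299 → 8.7299 [wait]  ⇒ S*(1)=-
t_0: node(0,0) S=125.8200 payoff=4.0600 vs cont=21.0845 → 21.0845 [wait]  ⇒ S*(0)=-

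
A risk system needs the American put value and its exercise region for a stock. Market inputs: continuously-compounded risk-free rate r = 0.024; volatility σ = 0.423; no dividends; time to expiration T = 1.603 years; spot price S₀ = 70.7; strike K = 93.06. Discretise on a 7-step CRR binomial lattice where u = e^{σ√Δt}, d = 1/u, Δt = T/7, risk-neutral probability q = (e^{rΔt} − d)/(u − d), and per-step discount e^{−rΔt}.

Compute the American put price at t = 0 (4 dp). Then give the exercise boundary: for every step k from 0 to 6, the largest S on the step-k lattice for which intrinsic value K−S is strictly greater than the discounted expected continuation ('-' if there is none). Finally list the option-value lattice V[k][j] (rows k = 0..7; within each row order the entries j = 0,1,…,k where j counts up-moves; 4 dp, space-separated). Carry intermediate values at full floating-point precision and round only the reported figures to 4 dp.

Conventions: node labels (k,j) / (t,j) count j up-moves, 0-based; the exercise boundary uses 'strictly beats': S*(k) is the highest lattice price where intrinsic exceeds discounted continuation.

Δt=0.22900  u=1.22436  d=0.81675  q=0.46309  discount=0.99452
step 7 (expiry): payoffs max(K−S,0) = 75.9187 67.3640 54.5399 35.3158 6.4974 0.0000 0.0000 0.0000
step 6: (k=6,j=0): S=20.9872, K−S=72.0728, hold=71.5628 ⇒ V=72.0728 exercise | (k=6,j=1): S=31.4613, K−S=61.5987, hold=61.0887 ⇒ V=61.5987 exercise | (k=6,j=2): S=47.1626, K−S=45.8974, hold=45.3873 ⇒ V=45.8974 exercise | (k=6,j=3): S=70.7000, K−S=22.3600, hold=21.8499 ⇒ V=22.3600 exercise | (k=6,j=4): S=105.9842, K−S=0.0000, hold=3.4694 ⇒ V=3.4694 continue | (k=6,j=5): S=158.8776, K−S=0.0000, hold=0.0000 ⇒ V=0.0000 continue | (k=6,j=6): S=238.1686, K−S=0.0000, hold=0.0000 ⇒ V=0.0000 continue  boundary S*=70.7000
step 5: (k=5,j=0): S=25.6960, K−S=67.3640, hold=66.8540 ⇒ V=67.3640 exercise | (k=5,j=1): S=38.5201, K−S=54.5399, hold=54.0299 ⇒ V=54.5399 exercise | (k=5,j=2): S=57.7442, K−S=35.3158, hold=34.8057 ⇒ V=35.3158 exercise | (k=5,j=3): S=86.5626, K−S=6.4974, hold=13.5374 ⇒ V=13.5374 continue | (k=5,j=4): S=129.7633, K−S=0.0000, hold=1.8526 ⇒ V=1.8526 continue | (k=5,j=5): S=194.5242, K−S=0.0000, hold=0.0000 ⇒ V=0.0000 continue  boundary S*=57.7442
step 4: (k=4,j=0): S=31.4613, K−S=61.5987, hold=61.0887 ⇒ V=61.5987 exercise | (k=4,j=1): S=47.1626, K−S=45.8974, hold=45.3873 ⇒ V=45.8974 exercise | (k=4,j=2): S=70.7000, K−S=22.3600, hold=25.0922 ⇒ V=25.0922 continue | (k=4,j=3): S=105.9842, K−S=0.0000, hold=8.0818 ⇒ V=8.0818 continue | (k=4,j=4): S=158.8776, K−S=0.0000, hold=0.9892 ⇒ V=0.9892 continue  boundary S*=47.1626
step 3: (k=3,j=0): S=38.5201, K−S=54.5399, hold=54.0299 ⇒ V=54.5399 exercise | (k=3,j=1): S=57.7442, K−S=35.3158, hold=36.0640 ⇒ V=36.0640 continue | (k=3,j=2): S=86.5626, K−S=6.4974, hold=17.1205 ⇒ V=17.1205 continue | (k=3,j=3): S=129.7633, K−S=0.0000, hold=4.7710 ⇒ V=4.7710 continue  boundary S*=38.5201
step 2: (k=2,j=0): S=47.1626, K−S=45.8974, hold=45.7320 ⇒ V=45.8974 exercise | (k=2,j=1): S=70.7000, K−S=22.3600, hold=27.1420 ⇒ V=27.1420 continue | (k=2,j=2): S=105.9842, K−S=0.0000, hold=11.3391 ⇒ V=11.3391 continue  boundary S*=47.1626
step 1: (k=1,j=0): S=57.7442, K−S=35.3158, hold=37.0080 ⇒ V=37.0080 continue | (k=1,j=1): S=86.5626, K−S=6.4974, hold=19.7152 ⇒ V=19.7152 continue  boundary S*=-
step 0: (k=0,j=0): S=70.7000, K−S=22.3600, hold=28.8410 ⇒ V=28.8410 continue  boundary S*=-

price = 28.8410
boundary = - - 47.1626 38.5201 47.1626 57.7442 70.7000
tree:
28.8410
37.0080 19.7152
45.8974 27.1420 11.3391
54.5399 36.0640 17.1205 4.7710
61.5987 45.8974 25.0922 8.0818 0.9892
67.3640 54.5399 35.3158 13.5374 1.8526 0.0000
72.0728 61.5987 45.8974 22.3600 3.4694 0.0000 0.0000
75.9187 67.3640 54.5399 35.3158 6.4974 0.0000 0.0000 0.0000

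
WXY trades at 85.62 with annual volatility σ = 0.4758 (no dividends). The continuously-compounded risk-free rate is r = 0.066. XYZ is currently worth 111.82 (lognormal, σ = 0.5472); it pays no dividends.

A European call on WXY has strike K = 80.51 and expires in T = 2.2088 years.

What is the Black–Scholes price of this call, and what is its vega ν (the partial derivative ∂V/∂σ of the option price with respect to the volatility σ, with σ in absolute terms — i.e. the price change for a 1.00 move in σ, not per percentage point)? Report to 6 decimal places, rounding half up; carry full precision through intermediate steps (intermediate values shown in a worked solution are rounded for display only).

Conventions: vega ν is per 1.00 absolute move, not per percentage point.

σ√T = 0.4758·√2.2088 = 0.707135
d₁ = (ln(S/K) + (r+σ²/2)T) / (σ√T) = (ln(85.62/80.51) + (0.066+0.4758²/2)·2.2088) / 0.707135 = (0.061538 + 0.395801) / 0.707135 = 0.646748
d₂ = d₁ − σ√T = 0.646748 − 0.707135 = -0.060387
e^{−rT} = 0.864347
N(d₁) = 0.741103,  N(d₂) = 0.475924
Call price V = S·N(d₁) − K·e^{−rT}·N(d₂) = 63.453199 − 33.118851 = 30.334348
φ(d₁) = (1/√(2π))·e^{−d₁²/2} = 0.323654
ν = S·φ(d₁)·√T = 41.184561

price = 30.334348
ν = 41.184561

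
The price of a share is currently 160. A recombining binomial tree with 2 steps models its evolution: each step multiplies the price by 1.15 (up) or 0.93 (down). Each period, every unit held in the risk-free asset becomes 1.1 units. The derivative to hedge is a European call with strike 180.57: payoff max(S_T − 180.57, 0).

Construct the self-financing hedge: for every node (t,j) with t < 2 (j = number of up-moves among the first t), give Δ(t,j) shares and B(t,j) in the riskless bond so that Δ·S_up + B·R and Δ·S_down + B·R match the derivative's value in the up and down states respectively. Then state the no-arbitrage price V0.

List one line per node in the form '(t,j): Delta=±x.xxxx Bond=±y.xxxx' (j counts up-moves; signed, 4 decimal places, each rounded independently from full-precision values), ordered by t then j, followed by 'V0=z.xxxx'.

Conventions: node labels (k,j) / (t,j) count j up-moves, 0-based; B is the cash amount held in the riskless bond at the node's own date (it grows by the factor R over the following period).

(0,0): Delta=0.6193 Bond=-83.7689
(1,0): Delta=0.0000 Bond=0.0000
(1,1): Delta=0.7666 Bond=-119.2475
V0=15.3126

Risk-neutral probability p* = (R−d)/(u−d) = (1.1−0.93)/(1.15−0.93) = 0.7727.
Payoffs at expiry: V(2,0)=0.0000, V(2,1)=0.0000, V(2,2)=31.0300
  t=1,j=0: stock 148.8000 → up 171.1200 (V=0.0000), down 138.3840 (V=0.0000). Price 0.0000; hedge Δ=0.0000, bond B=0.0000.
  t=1,j=1: stock 184.0000 → up 211.6000 (V=31.0300), down 171.1200 (V=0.0000). Price 21.7979; hedge Δ=0.7666, bond B=-119.2475.
  t=0,j=0: stock 160.0000 → up 184.0000 (V=21.7979), down 148.8000 (V=0.0000). Price 15.3126; hedge Δ=0.6193, bond B=-83.7689.
Sanity check at the root: Δ(0,0)·S0 + B(0,0) reproduces V0 = 15.3126.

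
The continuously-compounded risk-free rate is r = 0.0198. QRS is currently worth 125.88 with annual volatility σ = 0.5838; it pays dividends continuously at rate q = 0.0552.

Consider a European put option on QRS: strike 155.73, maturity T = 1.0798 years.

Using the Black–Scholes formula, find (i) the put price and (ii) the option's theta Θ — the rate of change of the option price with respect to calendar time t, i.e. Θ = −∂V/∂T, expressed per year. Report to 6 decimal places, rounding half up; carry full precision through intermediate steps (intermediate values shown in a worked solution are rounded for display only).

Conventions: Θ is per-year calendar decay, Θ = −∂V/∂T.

price = 51.847585
Θ = -14.466922

σ√T = 0.5838·√1.0798 = 0.606647
d₁ = (ln(S/K) + (r−q+σ²/2)T) / (σ√T) = (ln(125.88/155.73) + (0.0198−0.0552+0.5838²/2)·1.0798) / 0.606647 = (-0.212795 + 0.145785) / 0.606647 = -0.110459
d₂ = d₁ − σ√T = -0.110459 − 0.606647 = -0.717106
e^{−rT} = 0.978847
e^{−qT} = 0.942137
N(−d₁) = 0.543977,  N(−d₂) = 0.763346
Put price V = K·e^{−rT}·N(−d₂) − S·e^{−qT}·N(−d₁) = 116.361204 − 64.513619 = 51.847585
φ(d₁) = (1/√(2π))·e^{−d₁²/2} = 0.396516
Θ = −S·e^{−qT}·φ(d₁)·σ/(2√T) − q·S·e^{−qT}·N(−d₁) + r·K·e^{−rT}·N(−d₂) = −13.209722 − 3.561152 + 2.303952 = -14.466922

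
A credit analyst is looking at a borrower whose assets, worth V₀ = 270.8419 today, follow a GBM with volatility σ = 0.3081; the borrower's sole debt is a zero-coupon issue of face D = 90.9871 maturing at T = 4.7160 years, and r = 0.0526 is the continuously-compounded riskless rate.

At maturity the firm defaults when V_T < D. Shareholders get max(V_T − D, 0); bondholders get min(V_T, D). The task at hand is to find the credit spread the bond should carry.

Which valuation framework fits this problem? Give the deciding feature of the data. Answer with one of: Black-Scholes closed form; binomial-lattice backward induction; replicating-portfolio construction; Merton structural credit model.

framework: Merton structural credit model

Key observation: a levered firm with one bullet debt due at 4.7160 years is the canonical structural-credit setup: equity is a call on the firm's assets struck at the face value.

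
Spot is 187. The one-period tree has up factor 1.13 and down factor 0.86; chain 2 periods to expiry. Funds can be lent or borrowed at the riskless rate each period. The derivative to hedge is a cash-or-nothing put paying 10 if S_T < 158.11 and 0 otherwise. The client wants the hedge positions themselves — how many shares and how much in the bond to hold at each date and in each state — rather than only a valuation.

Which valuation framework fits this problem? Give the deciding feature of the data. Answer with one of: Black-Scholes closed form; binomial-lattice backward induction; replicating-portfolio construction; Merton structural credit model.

Key observation: the deliverable is the dynamic trading strategy on the 2-step tree (spot 187, moves 1.13 and 0.86), so the valuation must go through the node-by-node replicating-portfolio solve.

framework: replicating-portfolio construction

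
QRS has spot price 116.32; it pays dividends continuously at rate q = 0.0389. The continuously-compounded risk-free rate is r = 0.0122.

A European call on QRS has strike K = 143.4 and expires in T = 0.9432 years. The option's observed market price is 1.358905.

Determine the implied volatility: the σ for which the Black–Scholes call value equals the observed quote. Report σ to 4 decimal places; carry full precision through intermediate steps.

At σ = 0.2004 the Black–Scholes value reproduces the quote:
σ√T = 0.2004·√0.9432 = 0.194625
d₁ = (ln(S/K) + (r−q+σ²/2)T) / (σ√T) = (ln(116.32/143.4) + (0.0122−0.0389+0.2004²/2)·0.9432) / 0.194625 = (-0.209293 − 0.006244) / 0.194625 = -1.107444
d₂ = d₁ − σ√T = -1.107444 − 0.194625 = -1.302070
e^{−rT} = 0.988559
e^{−qT} = 0.963974
N(d₁) = 0.134051,  N(d₂) = 0.096446
V = S·e^{−qT}·N(d₁) − K·e^{−rT}·N(d₂) = 15.031068 − 13.672163 = 1.358905 (the observed quote) — the price is monotone increasing in volatility, hence this σ is the only solution

sigma = 0.2004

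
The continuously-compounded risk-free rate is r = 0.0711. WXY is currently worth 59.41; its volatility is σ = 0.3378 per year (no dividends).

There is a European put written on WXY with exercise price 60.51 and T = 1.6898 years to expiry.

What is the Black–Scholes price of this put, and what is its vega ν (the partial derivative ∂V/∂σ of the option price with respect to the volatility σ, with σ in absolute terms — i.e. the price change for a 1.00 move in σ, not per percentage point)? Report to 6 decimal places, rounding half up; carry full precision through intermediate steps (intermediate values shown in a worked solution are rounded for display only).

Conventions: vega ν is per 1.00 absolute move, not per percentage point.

price = 7.208105
ν = 27.825563

σ√T = 0.3378·√1.6898 = 0.439114
d₁ = (ln(S/K) + (r+σ²/2)T) / (σ√T) = (ln(59.41/60.51) + (0.0711+0.3378²/2)·1.6898) / 0.439114 = (-0.018346 + 0.216555) / 0.439114 = 0.451385
d₂ = d₁ − σ√T = 0.451385 − 0.439114 = 0.012270
e^{−rT} = 0.886792
N(−d₁) = 0.325856,  N(−d₂) = 0.495105
Put price V = K·e^{−rT}·N(−d₂) − S·N(−d₁) = 26.567223 − 19.359118 = 7.208105
φ(d₁) = (1/√(2π))·e^{−d₁²/2} = 0.360302
ν = S·φ(d₁)·√T = 27.825563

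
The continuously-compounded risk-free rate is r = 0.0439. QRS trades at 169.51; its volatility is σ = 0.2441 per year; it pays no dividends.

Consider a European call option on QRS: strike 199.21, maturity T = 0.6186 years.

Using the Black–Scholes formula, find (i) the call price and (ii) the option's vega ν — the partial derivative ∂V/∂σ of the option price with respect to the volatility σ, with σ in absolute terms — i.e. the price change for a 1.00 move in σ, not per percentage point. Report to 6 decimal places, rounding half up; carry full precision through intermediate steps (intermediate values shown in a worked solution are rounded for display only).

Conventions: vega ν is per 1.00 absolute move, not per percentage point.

price = 4.964228
ν = 44.332949

σ√T = 0.2441·√0.6186 = 0.191987
d₁ = (ln(S/K) + (r+σ²/2)T) / (σ√T) = (ln(169.51/199.21) + (0.0439+0.2441²/2)·0.6186) / 0.191987 = (-0.161448 + 0.045586) / 0.191987 = -0.603485
d₂ = d₁ − σ√T = -0.603485 − 0.191987 = -0.795472
e^{−rT} = 0.973209
N(d₁) = 0.273093,  N(d₂) = 0.213169
Call price V = S·N(d₁) − K·e^{−rT}·N(d₂) = 46.292007 − 41.327780 = 4.964228
φ(d₁) = (1/√(2π))·e^{−d₁²/2} = 0.332527
ν = S·φ(d₁)·√T = 44.332949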